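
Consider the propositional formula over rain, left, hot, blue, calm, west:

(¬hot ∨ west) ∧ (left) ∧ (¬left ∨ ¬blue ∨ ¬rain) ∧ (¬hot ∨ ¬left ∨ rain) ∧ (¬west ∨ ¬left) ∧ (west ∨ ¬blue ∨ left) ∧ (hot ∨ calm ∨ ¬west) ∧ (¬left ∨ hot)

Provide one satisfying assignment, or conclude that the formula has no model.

From the singleton clause (left), left = True.
From the singleton clause (¬west), west = False.
From the singleton clause (¬hot), hot = False.
But (hot) is also a unit clause — contradiction.

UNSATISFIABLE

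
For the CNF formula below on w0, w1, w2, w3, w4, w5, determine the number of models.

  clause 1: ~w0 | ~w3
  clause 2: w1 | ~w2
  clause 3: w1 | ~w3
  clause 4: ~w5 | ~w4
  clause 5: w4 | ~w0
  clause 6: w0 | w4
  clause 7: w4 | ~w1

8

There are 2^6 = 64 truth assignments over (w0, w1, w2, w3, w4, w5).
Split on w3. With w3 = 1, the clauses containing w3 are satisfied and ~w3 drops from the rest; 2 of the 2^5 = 32 assignments to the other variables satisfy what remains.
With w3 = 0, by the same count on the reduced clause set, 6 assignments work.
(One model: w0=F, w1=F, w2=F, w3=F, w4=T, w5=F.)
Total: 2 + 6 = 8.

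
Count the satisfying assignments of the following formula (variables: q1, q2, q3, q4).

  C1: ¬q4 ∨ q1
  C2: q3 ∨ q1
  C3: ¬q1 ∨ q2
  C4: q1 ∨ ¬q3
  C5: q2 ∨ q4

4

There are 2^4 = 16 truth assignments over (q1, q2, q3, q4).
Check each against the 5 clauses (columns in the order q1, q2, q3, q4):
  F F F F  ✗ fails (q3 ∨ q1)
  F F F T  ✗ fails (¬q4 ∨ q1)
  F F T F  ✗ fails (q1 ∨ ¬q3)
  F F T T  ✗ fails (¬q4 ∨ q1)
  F T F F  ✗ fails (q3 ∨ q1)
  F T F T  ✗ fails (¬q4 ∨ q1)
  F T T F  ✗ fails (q1 ∨ ¬q3)
  F T T T  ✗ fails (¬q4 ∨ q1)
  T F F F  ✗ fails (¬q1 ∨ q2)
  T F F T  ✗ fails (¬q1 ∨ q2)
  T F T F  ✗ fails (¬q1 ∨ q2)
  T F T T  ✗ fails (¬q1 ∨ q2)
  T T F F  ✓ satisfies all
  T T F T  ✓ satisfies all
  T T T F  ✓ satisfies all
  T T T T  ✓ satisfies all
4 of the 16 rows are models.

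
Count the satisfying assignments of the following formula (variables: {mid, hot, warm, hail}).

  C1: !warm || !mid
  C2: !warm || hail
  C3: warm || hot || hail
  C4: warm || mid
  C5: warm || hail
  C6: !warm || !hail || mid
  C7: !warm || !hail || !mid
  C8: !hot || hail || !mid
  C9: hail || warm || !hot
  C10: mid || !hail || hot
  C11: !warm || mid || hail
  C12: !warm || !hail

2

There are 2^4 = 16 truth assignments over (mid, hot, warm, hail).
Check each against the 12 clauses (columns in the order mid, hot, warm, hail):
  F F F F  ✗ fails (warm || hot || hail)
  F F F T  ✗ fails (warm || mid)
  F F T F  ✗ fails (!warm || hail)
  F F T T  ✗ fails (!warm || !hail || mid)
  F T F F  ✗ fails (warm || mid)
  F T F T  ✗ fails (warm || mid)
  F T T F  ✗ fails (!warm || hail)
  F T T T  ✗ fails (!warm || !hail || mid)
  T F F F  ✗ fails (warm || hot || hail)
  T F F T  ✓ satisfies all
  T F T F  ✗ fails (!warm || !mid)
  T F T T  ✗ fails (!warm || !mid)
  T T F F  ✗ fails (warm || hail)
  T T F T  ✓ satisfies all
  T T T F  ✗ fails (!warm || !mid)
  T T T T  ✗ fails (!warm || !mid)
2 of the 16 rows are models.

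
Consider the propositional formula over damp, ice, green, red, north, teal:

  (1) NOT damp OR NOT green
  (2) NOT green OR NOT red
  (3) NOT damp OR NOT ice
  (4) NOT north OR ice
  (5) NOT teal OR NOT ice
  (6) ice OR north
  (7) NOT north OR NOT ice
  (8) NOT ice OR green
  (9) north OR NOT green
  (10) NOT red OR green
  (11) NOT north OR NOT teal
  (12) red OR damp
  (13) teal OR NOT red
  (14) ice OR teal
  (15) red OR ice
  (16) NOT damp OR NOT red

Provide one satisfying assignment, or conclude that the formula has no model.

Try damp = false.
From the singleton clause (red), red = true.
From the singleton clause (NOT green), green = false.
Now (green) is unsatisfied and unit — conflict.
Backtrack on damp: now try damp = true.
From the singleton clause (NOT green), green = false.
From the singleton clause (NOT ice), ice = false.
From the singleton clause (NOT north), north = false.
Now (north) is unsatisfied and unit — conflict.
Either choice for damp ends in contradiction.

UNSATISFIABLE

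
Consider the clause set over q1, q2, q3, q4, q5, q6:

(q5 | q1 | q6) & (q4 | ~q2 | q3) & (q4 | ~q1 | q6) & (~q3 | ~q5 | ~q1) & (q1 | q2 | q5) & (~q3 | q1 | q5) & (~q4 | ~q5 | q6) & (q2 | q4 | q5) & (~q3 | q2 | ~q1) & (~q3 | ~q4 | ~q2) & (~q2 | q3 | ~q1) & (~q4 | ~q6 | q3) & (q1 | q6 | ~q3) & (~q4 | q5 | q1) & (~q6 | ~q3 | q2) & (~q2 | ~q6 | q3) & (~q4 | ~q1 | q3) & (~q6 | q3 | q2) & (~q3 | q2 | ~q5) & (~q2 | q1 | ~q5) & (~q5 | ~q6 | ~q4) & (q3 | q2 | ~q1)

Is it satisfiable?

Case q5 = 1:
Case q3 = 0:
Case q4 = 0:
(~q2) alone gives q2 = 0.
(~q6) alone gives q6 = 0.
(~q1) alone gives q1 = 0.
All clauses are satisfied.
A satisfying assignment: q1=0,  q2=0,  q3=0,  q4=0,  q5=1,  q6=0.

Yes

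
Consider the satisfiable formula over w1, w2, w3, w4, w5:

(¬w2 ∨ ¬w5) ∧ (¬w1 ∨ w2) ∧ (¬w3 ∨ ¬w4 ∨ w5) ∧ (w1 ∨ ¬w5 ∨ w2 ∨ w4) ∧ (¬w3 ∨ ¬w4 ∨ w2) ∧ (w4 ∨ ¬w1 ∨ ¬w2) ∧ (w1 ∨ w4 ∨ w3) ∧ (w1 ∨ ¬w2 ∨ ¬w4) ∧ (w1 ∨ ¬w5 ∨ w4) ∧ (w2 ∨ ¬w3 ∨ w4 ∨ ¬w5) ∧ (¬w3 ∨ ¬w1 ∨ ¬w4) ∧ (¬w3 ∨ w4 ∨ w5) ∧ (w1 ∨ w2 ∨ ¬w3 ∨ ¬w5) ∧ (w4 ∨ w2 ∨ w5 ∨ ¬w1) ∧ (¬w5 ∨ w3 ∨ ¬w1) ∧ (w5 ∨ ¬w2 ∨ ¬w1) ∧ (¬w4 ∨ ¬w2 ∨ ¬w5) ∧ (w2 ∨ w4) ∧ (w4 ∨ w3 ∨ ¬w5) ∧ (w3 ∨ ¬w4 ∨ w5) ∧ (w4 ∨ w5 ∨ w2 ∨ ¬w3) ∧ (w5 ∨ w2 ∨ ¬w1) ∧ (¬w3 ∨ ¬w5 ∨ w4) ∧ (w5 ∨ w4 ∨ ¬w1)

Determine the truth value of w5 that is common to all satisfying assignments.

True

Suppose w5 = False.
Suppose w1 = False.
Suppose w3 = False.
Unit clause (w4) forces w4 = True.
Now (¬w4) is unsatisfied and unit — conflict.
That branch fails; take w3 = True instead.
Unit clause (¬w4) forces w4 = False.
Now (w4) is unsatisfied and unit — conflict.
Neither w3 = True nor w3 = False works.
That branch fails; take w1 = True instead.
Unit clause (w2) forces w2 = True.
Now (¬w2) is unsatisfied and unit — conflict.
Neither w1 = True nor w1 = False works.
So every satisfying assignment has w5 = True.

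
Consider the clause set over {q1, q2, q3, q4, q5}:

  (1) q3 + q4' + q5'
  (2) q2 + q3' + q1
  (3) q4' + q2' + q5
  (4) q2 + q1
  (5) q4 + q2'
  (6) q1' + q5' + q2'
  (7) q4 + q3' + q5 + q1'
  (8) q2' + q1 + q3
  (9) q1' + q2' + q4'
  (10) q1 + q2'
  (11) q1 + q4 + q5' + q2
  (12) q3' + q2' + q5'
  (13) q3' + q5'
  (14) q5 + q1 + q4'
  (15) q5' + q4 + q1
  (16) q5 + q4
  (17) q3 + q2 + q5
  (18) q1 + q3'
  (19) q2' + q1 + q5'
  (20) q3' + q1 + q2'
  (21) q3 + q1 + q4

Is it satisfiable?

Try q2 = 0.
(q1) alone gives q1 = 1.
Try q3 = 0.
(q5) alone gives q5 = 1.
(q4') alone gives q4 = 0.
This assignment satisfies each clause.
A satisfying assignment: q1: 1, q2: 0, q3: 0, q4: 0, q5: 1.

Yes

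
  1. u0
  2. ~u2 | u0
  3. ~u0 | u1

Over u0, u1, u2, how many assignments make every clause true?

2

There are 2^3 = 8 truth assignments over (u0, u1, u2).
Check each against the 3 clauses (columns in the order u0, u1, u2):
  F F F  ✗ fails (u0)
  F F T  ✗ fails (u0)
  F T F  ✗ fails (u0)
  F T T  ✗ fails (u0)
  T F F  ✗ fails (~u0 | u1)
  T F T  ✗ fails (~u0 | u1)
  T T F  ✓ satisfies all
  T T T  ✓ satisfies all
2 of the 8 rows are models.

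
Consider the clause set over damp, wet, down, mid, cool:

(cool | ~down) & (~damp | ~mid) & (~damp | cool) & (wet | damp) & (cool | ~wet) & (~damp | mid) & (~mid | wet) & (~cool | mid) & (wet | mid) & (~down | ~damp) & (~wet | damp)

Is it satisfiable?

No, unsatisfiable

Suppose cool = 1.
From the singleton clause (mid), mid = 1.
From the singleton clause (~damp), damp = 0.
From the singleton clause (wet), wet = 1.
Now (~wet) is unsatisfied and unit — conflict.
That branch fails; take cool = 0 instead.
From the singleton clause (~down), down = 0.
From the singleton clause (~damp), damp = 0.
From the singleton clause (wet), wet = 1.
Now (~wet) is unsatisfied and unit — conflict.
Neither cool = 1 nor cool = 0 works.
No assignment satisfies every clause.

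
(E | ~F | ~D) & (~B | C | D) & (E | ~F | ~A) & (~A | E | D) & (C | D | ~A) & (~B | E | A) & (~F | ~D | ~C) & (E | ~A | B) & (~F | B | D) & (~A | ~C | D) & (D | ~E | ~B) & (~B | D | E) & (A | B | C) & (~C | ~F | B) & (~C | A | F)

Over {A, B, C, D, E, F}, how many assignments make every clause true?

There are 2^6 = 64 truth assignments over (A, B, C, D, E, F).
Split on D. With D = 1, the clauses containing D are satisfied and ~D drops from the rest; 10 of the 2^5 = 32 assignments to the other variables satisfy what remains.
With D = 0, by the same count on the reduced clause set, 0 assignments work.
(One model: A=F, B=T, C=F, D=T, E=T, F=F.)
Total: 10 + 0 = 10.

10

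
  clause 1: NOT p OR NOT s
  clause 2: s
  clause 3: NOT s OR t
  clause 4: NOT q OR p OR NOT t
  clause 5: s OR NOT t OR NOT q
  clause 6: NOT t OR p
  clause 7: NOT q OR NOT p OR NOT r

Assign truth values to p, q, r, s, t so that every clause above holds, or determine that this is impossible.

UNSATISFIABLE

From the singleton clause (s), s = true.
From the singleton clause (NOT p), p = false.
From the singleton clause (t), t = true.
That conflicts with the unit clause (NOT t).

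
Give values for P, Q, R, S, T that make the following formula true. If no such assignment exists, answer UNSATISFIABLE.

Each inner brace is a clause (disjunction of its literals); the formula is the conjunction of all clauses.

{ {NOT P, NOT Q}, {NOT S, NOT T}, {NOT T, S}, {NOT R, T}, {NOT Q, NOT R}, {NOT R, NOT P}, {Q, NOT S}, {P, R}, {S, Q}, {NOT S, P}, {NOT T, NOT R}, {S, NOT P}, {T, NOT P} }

Suppose P = false.
The clause (R) is unit, so R = true.
The clause (T) is unit, so T = true.
Now (NOT T) is unsatisfied and unit — conflict.
Undo P and try P = true.
The clause (NOT Q) is unit, so Q = false.
The clause (NOT R) is unit, so R = false.
The clause (NOT S) is unit, so S = false.
Now (S) is unsatisfied and unit — conflict.
Either choice for P ends in contradiction.

UNSATISFIABLE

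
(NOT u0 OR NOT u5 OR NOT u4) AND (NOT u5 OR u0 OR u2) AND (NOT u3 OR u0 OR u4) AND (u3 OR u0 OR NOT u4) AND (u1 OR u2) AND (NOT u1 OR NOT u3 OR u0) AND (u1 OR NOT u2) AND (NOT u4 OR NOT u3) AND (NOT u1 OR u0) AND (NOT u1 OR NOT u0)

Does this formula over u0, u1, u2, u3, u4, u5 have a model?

Unsatisfiable

Suppose u1 = true.
From the singleton clause (u0), u0 = true.
That conflicts with the unit clause (NOT u0).
Backtrack on u1: now try u1 = false.
From the singleton clause (u2), u2 = true.
That conflicts with the unit clause (NOT u2).
Neither u1 = true nor u1 = false works.
No assignment satisfies every clause.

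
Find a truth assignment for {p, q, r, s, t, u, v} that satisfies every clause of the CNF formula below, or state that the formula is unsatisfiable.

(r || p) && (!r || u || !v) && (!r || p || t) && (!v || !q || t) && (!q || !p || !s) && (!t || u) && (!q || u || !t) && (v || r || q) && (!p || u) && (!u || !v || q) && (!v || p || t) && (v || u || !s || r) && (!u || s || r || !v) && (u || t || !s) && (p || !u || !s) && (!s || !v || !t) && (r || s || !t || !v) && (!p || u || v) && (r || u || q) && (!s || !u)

p=false, q=false, r=true, s=false, t=true, u=true, v=false

Branch on r: set r = true.
Branch on u: set u = true.
(!s) alone gives s = false.
Branch on p: set p = false.
(t) alone gives t = true.
Branch on v: set v = false.
All clauses hold; q can take either value.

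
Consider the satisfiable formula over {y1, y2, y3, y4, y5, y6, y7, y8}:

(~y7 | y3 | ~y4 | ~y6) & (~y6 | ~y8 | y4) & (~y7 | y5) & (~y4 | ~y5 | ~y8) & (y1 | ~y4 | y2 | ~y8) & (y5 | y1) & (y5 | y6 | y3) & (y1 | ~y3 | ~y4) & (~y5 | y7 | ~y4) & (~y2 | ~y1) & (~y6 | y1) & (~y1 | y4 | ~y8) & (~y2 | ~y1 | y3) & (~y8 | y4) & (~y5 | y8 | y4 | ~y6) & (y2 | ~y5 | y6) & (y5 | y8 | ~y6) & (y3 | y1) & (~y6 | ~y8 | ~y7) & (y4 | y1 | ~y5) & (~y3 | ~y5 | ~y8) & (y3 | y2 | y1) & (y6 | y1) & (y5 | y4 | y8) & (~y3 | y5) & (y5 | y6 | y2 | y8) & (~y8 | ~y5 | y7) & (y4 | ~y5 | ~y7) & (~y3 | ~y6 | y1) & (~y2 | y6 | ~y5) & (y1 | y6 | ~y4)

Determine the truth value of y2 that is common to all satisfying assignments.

False

Suppose y2 = 1.
Unit clause (~y1) forces y1 = 0.
Unit clause (y5) forces y5 = 1.
Unit clause (~y6) forces y6 = 0.
But (y6) is also a unit clause — contradiction.
So every satisfying assignment has y2 = False.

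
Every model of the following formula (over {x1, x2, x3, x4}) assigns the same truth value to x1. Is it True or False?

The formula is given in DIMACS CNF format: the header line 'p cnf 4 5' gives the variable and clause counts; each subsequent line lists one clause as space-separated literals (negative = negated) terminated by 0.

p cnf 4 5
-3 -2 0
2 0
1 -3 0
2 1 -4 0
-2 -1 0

False

Suppose x1 = True.
From the singleton clause (x2), x2 = True.
Now (¬x2) is unsatisfied and unit — conflict.
So every satisfying assignment has x1 = False.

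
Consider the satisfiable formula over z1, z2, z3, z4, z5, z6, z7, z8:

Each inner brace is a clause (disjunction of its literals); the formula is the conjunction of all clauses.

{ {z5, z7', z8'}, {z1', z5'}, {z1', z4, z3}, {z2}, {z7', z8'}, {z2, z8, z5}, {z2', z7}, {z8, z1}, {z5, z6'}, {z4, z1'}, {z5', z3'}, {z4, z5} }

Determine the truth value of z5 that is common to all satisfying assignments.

Suppose z5 = 1.
From the singleton clause (z1'), z1 = 0.
From the singleton clause (z2), z2 = 1.
From the singleton clause (z7), z7 = 1.
From the singleton clause (z8'), z8 = 0.
Now (z8) is unsatisfied and unit — conflict.
So every satisfying assignment has z5 = False.

False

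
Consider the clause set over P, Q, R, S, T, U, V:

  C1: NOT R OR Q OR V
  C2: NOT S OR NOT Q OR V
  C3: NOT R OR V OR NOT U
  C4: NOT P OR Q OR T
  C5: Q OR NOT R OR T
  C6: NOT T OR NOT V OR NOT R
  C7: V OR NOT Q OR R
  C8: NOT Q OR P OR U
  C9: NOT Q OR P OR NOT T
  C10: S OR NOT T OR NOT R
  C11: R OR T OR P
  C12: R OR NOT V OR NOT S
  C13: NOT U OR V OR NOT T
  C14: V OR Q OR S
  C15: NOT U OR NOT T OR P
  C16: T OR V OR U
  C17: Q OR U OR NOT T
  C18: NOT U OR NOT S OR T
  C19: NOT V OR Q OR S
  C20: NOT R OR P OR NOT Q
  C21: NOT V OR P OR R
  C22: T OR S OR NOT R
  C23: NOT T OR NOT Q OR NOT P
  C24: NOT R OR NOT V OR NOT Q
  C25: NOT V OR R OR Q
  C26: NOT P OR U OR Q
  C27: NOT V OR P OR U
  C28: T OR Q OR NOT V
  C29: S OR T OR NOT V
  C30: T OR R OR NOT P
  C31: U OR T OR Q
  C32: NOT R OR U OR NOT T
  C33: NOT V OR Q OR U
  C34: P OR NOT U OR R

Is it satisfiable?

Try R = false.
Try V = true.
From the singleton clause (NOT S), S = false.
From the singleton clause (Q), Q = true.
From the singleton clause (P), P = true.
From the singleton clause (NOT T), T = false.
Now (T) is unsatisfied and unit — conflict.
Backtrack on V: now try V = false.
From the singleton clause (NOT Q), Q = false.
From the singleton clause (S), S = true.
Try P = false.
From the singleton clause (T), T = true.
From the singleton clause (NOT U), U = false.
Now (U) is unsatisfied and unit — conflict.
Backtrack on P: now try P = true.
From the singleton clause (T), T = true.
From the singleton clause (NOT U), U = false.
Now (U) is unsatisfied and unit — conflict.
Both values of P lead to a conflict.
Both values of V lead to a conflict.
Backtrack on R: now try R = true.
Try Q = true.
From the singleton clause (P), P = true.
From the singleton clause (NOT T), T = false.
From the singleton clause (S), S = true.
From the singleton clause (V), V = true.
Now (NOT V) is unsatisfied and unit — conflict.
Backtrack on Q: now try Q = false.
From the singleton clause (V), V = true.
From the singleton clause (T), T = true.
Now (NOT T) is unsatisfied and unit — conflict.
Both values of Q lead to a conflict.
Both values of R lead to a conflict.
No assignment satisfies every clause.

No, unsatisfiable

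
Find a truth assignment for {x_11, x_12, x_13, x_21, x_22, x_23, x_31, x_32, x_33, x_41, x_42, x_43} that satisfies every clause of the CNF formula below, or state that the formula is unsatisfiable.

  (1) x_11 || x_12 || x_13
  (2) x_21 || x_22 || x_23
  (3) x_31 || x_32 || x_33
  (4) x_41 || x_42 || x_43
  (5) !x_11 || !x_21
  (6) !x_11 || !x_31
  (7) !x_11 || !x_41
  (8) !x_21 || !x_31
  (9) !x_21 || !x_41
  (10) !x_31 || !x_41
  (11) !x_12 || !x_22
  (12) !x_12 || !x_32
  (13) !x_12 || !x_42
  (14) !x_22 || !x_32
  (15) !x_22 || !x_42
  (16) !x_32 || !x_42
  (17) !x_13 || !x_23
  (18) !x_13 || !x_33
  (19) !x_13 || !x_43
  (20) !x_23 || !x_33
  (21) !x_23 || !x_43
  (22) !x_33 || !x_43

UNSATISFIABLE

Suppose x_11 = false.
Suppose x_12 = true.
From the singleton clause (!x_22), x_22 = false.
From the singleton clause (!x_32), x_32 = false.
From the singleton clause (!x_42), x_42 = false.
Suppose x_21 = true.
From the singleton clause (!x_31), x_31 = false.
From the singleton clause (x_33), x_33 = true.
From the singleton clause (!x_41), x_41 = false.
From the singleton clause (x_43), x_43 = true.
But (!x_43) is also a unit clause — contradiction.
Undo x_21 and try x_21 = false.
From the singleton clause (x_23), x_23 = true.
From the singleton clause (!x_13), x_13 = false.
From the singleton clause (!x_33), x_33 = false.
From the singleton clause (x_31), x_31 = true.
From the singleton clause (!x_41), x_41 = false.
From the singleton clause (x_43), x_43 = true.
But (!x_43) is also a unit clause — contradiction.
Neither x_21 = true nor x_21 = false works.
Undo x_12 and try x_12 = false.
From the singleton clause (x_13), x_13 = true.
From the singleton clause (!x_23), x_23 = false.
From the singleton clause (!x_33), x_33 = false.
From the singleton clause (!x_43), x_43 = false.
Suppose x_21 = true.
From the singleton clause (!x_31), x_31 = false.
From the singleton clause (x_32), x_32 = true.
From the singleton clause (!x_41), x_41 = false.
From the singleton clause (x_42), x_42 = true.
But (!x_42) is also a unit clause — contradiction.
Undo x_21 and try x_21 = false.
From the singleton clause (x_22), x_22 = true.
From the singleton clause (!x_32), x_32 = false.
From the singleton clause (x_31), x_31 = true.
From the singleton clause (!x_41), x_41 = false.
From the singleton clause (x_42), x_42 = true.
But (!x_42) is also a unit clause — contradiction.
Neither x_21 = true nor x_21 = false works.
Neither x_12 = true nor x_12 = false works.
Undo x_11 and try x_11 = true.
From the singleton clause (!x_21), x_21 = false.
From the singleton clause (!x_31), x_31 = false.
From the singleton clause (!x_41), x_41 = false.
Suppose x_22 = true.
From the singleton clause (!x_12), x_12 = false.
From the singleton clause (!x_32), x_32 = false.
From the singleton clause (x_33), x_33 = true.
From the singleton clause (!x_42), x_42 = false.
From the singleton clause (x_43), x_43 = true.
But (!x_43) is also a unit clause — contradiction.
Undo x_22 and try x_22 = false.
From the singleton clause (x_23), x_23 = true.
From the singleton clause (!x_13), x_13 = false.
From the singleton clause (!x_33), x_33 = false.
From the singleton clause (x_32), x_32 = true.
From the singleton clause (!x_12), x_12 = false.
From the singleton clause (!x_42), x_42 = false.
From the singleton clause (x_43), x_43 = true.
But (!x_43) is also a unit clause — contradiction.
Neither x_22 = true nor x_22 = false works.
Neither x_11 = true nor x_11 = false works.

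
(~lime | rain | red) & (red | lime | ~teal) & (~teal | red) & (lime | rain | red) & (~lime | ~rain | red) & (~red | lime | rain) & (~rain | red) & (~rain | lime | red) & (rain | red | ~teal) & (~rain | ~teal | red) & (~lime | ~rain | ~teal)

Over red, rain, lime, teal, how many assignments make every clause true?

5

There are 2^4 = 16 truth assignments over (red, rain, lime, teal).
Check each against the 11 clauses (columns in the order red, rain, lime, teal):
  F F F F  ✗ fails (lime | rain | red)
  F F F T  ✗ fails (red | lime | ~teal)
  F F T F  ✗ fails (~lime | rain | red)
  F F T T  ✗ fails (~lime | rain | red)
  F T F F  ✗ fails (~rain | red)
  F T F T  ✗ fails (red | lime | ~teal)
  F T T F  ✗ fails (~lime | ~rain | red)
  F T T T  ✗ fails (~teal | red)
  T F F F  ✗ fails (~red | lime | rain)
  T F F T  ✗ fails (~red | lime | rain)
  T F T F  ✓ satisfies all
  T F T T  ✓ satisfies all
  T T F F  ✓ satisfies all
  T T F T  ✓ satisfies all
  T T T F  ✓ satisfies all
  T T T T  ✗ fails (~lime | ~rain | ~teal)
5 of the 16 rows are models.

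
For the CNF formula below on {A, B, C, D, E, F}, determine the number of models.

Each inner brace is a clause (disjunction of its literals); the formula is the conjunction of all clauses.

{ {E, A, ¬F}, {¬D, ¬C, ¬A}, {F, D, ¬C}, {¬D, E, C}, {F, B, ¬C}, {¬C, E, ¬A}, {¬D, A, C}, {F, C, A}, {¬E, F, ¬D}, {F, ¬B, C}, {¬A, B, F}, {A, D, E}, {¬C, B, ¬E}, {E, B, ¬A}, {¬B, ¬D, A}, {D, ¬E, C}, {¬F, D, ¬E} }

There are 2^6 = 64 truth assignments over (A, B, C, D, E, F).
Split on C. With C = True, the clauses containing C are satisfied and ¬C drops from the rest; 0 of the 2^5 = 32 assignments to the other variables satisfy what remains.
With C = False, by the same count on the reduced clause set, 3 assignments work.
Total: 0 + 3 = 3.

3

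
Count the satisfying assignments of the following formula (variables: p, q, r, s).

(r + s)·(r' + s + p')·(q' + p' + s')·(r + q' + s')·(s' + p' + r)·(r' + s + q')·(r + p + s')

There are 2^4 = 16 truth assignments over (p, q, r, s).
Check each against the 7 clauses (columns in the order p, q, r, s):
  F F F F  ✗ fails (r + s)
  F F F T  ✗ fails (r + p + s')
  F F T F  ✓ satisfies all
  F F T T  ✓ satisfies all
  F T F F  ✗ fails (r + s)
  F T F T  ✗ fails (r + q' + s')
  F T T F  ✗ fails (r' + s + q')
  F T T T  ✓ satisfies all
  T F F F  ✗ fails (r + s)
  T F F T  ✗ fails (s' + p' + r)
  T F T F  ✗ fails (r' + s + p')
  T F T T  ✓ satisfies all
  T T F F  ✗ fails (r + s)
  T T F T  ✗ fails (q' + p' + s')
  T T T F  ✗ fails (r' + s + p')
  T T T T  ✗ fails (q' + p' + s')
4 of the 16 rows are models.

4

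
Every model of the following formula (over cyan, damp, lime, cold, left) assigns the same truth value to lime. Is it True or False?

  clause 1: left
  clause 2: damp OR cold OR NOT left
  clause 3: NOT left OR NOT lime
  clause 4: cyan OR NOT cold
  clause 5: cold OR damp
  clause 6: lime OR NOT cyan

Suppose lime = true.
The clause (left) is unit, so left = true.
But (NOT left) is also a unit clause — contradiction.
So every satisfying assignment has lime = False.

False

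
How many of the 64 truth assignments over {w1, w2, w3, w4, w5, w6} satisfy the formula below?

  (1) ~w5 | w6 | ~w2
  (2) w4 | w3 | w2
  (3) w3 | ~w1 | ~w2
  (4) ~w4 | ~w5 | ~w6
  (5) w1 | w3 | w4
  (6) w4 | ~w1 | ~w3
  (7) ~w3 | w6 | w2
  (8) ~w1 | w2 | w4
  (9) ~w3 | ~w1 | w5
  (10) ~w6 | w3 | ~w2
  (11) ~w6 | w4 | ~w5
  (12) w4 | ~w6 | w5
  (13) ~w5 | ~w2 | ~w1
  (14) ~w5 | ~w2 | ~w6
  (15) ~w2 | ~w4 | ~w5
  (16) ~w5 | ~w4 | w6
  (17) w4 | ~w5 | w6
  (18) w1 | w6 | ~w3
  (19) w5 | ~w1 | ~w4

5

There are 2^6 = 64 truth assignments over (w1, w2, w3, w4, w5, w6).
Split on w5. With w5 = 1, the clauses containing w5 are satisfied and ~w5 drops from the rest; 0 of the 2^5 = 32 assignments to the other variables satisfy what remains.
With w5 = 0, by the same count on the reduced clause set, 5 assignments work.
Total: 0 + 5 = 5.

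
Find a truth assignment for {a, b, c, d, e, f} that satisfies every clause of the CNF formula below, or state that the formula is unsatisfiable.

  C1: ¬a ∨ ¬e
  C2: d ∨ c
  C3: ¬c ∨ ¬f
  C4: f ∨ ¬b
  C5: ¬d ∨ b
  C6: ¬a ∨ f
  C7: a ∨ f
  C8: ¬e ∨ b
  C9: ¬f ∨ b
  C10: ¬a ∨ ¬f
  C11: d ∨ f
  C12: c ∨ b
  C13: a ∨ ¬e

a=False, b=True, c=False, d=True, e=False, f=True

Case a = False:
The clause (f) is unit, so f = True.
The clause (¬c) is unit, so c = False.
The clause (d) is unit, so d = True.
The clause (b) is unit, so b = True.
The clause (¬e) is unit, so e = False.
Every clause now holds.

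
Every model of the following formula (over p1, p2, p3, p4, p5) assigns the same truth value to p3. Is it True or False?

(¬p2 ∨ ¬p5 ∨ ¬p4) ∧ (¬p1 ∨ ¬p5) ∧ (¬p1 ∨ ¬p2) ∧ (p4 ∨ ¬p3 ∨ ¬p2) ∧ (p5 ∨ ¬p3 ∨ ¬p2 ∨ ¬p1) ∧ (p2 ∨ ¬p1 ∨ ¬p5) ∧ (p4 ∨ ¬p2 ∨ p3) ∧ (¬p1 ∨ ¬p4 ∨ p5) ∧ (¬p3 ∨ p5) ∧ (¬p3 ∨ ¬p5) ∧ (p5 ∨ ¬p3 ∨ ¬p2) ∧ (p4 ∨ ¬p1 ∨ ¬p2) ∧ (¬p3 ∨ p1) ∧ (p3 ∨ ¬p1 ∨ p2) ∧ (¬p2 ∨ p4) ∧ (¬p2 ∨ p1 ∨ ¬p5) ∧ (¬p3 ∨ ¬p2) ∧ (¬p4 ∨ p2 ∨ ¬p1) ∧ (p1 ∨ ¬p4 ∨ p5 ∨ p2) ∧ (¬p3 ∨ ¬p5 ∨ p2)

False

Suppose p3 = True.
The clause (p5) is unit, so p5 = True.
That conflicts with the unit clause (¬p5).
So every satisfying assignment has p3 = False.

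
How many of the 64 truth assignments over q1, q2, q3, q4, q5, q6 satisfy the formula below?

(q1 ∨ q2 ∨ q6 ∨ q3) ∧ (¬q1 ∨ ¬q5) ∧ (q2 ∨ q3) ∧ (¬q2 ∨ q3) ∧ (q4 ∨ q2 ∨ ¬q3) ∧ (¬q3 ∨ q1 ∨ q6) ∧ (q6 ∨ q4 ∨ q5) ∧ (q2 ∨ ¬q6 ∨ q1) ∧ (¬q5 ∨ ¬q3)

7

There are 2^6 = 64 truth assignments over (q1, q2, q3, q4, q5, q6).
Split on q3. With q3 = True, the clauses containing q3 are satisfied and ¬q3 drops from the rest; 7 of the 2^5 = 32 assignments to the other variables satisfy what remains.
With q3 = False, by the same count on the reduced clause set, 0 assignments work.
(One model: q1=F, q2=T, q3=T, q4=F, q5=F, q6=T.)
Total: 7 + 0 = 7.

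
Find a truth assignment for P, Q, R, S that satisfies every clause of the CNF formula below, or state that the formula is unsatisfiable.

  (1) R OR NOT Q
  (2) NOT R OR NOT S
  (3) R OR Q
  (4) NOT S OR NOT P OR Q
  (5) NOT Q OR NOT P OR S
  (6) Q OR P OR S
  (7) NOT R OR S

Suppose R = true.
The clause (NOT S) is unit, so S = false.
That conflicts with the unit clause (S).
Undo R and try R = false.
The clause (NOT Q) is unit, so Q = false.
That conflicts with the unit clause (Q).
Neither R = true nor R = false works.

UNSATISFIABLE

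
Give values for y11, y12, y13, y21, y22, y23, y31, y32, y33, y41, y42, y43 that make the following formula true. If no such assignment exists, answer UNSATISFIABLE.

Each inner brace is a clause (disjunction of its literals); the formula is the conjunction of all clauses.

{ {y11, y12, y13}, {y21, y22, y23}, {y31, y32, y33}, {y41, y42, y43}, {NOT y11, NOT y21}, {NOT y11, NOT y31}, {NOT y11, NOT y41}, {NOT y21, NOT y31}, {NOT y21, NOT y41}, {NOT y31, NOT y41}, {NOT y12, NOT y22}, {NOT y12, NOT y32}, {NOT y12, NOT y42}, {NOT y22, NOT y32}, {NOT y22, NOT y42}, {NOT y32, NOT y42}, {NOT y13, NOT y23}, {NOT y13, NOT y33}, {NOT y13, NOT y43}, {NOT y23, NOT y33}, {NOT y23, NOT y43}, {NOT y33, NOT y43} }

Try y11 = false.
Try y12 = true.
From the singleton clause (NOT y22), y22 = false.
From the singleton clause (NOT y32), y32 = false.
From the singleton clause (NOT y42), y42 = false.
Try y21 = true.
From the singleton clause (NOT y31), y31 = false.
From the singleton clause (y33), y33 = true.
From the singleton clause (NOT y41), y41 = false.
From the singleton clause (y43), y43 = true.
Now (NOT y43) is unsatisfied and unit — conflict.
That branch fails; take y21 = false instead.
From the singleton clause (y23), y23 = true.
From the singleton clause (NOT y13), y13 = false.
From the singleton clause (NOT y33), y33 = false.
From the singleton clause (y31), y31 = true.
From the singleton clause (NOT y41), y41 = false.
From the singleton clause (y43), y43 = true.
Now (NOT y43) is unsatisfied and unit — conflict.
Both values of y21 lead to a conflict.
That branch fails; take y12 = false instead.
From the singleton clause (y13), y13 = true.
From the singleton clause (NOT y23), y23 = false.
From the singleton clause (NOT y33), y33 = false.
From the singleton clause (NOT y43), y43 = false.
Try y21 = true.
From the singleton clause (NOT y31), y31 = false.
From the singleton clause (y32), y32 = true.
From the singleton clause (NOT y41), y41 = false.
From the singleton clause (y42), y42 = true.
Now (NOT y42) is unsatisfied and unit — conflict.
That branch fails; take y21 = false instead.
From the singleton clause (y22), y22 = true.
From the singleton clause (NOT y32), y32 = false.
From the singleton clause (y31), y31 = true.
From the singleton clause (NOT y41), y41 = false.
From the singleton clause (y42), y42 = true.
Now (NOT y42) is unsatisfied and unit — conflict.
Both values of y21 lead to a conflict.
Both values of y12 lead to a conflict.
That branch fails; take y11 = true instead.
From the singleton clause (NOT y21), y21 = false.
From the singleton clause (NOT y31), y31 = false.
From the singleton clause (NOT y41), y41 = false.
Try y22 = true.
From the singleton clause (NOT y12), y12 = false.
From the singleton clause (NOT y32), y32 = false.
From the singleton clause (y33), y33 = true.
From the singleton clause (NOT y42), y42 = false.
From the singleton clause (y43), y43 = true.
Now (NOT y43) is unsatisfied and unit — conflict.
That branch fails; take y22 = false instead.
From the singleton clause (y23), y23 = true.
From the singleton clause (NOT y13), y13 = false.
From the singleton clause (NOT y33), y33 = false.
From the singleton clause (y32), y32 = true.
From the singleton clause (NOT y12), y12 = false.
From the singleton clause (NOT y42), y42 = false.
From the singleton clause (y43), y43 = true.
Now (NOT y43) is unsatisfied and unit — conflict.
Both values of y22 lead to a conflict.
Both values of y11 lead to a conflict.

UNSATISFIABLE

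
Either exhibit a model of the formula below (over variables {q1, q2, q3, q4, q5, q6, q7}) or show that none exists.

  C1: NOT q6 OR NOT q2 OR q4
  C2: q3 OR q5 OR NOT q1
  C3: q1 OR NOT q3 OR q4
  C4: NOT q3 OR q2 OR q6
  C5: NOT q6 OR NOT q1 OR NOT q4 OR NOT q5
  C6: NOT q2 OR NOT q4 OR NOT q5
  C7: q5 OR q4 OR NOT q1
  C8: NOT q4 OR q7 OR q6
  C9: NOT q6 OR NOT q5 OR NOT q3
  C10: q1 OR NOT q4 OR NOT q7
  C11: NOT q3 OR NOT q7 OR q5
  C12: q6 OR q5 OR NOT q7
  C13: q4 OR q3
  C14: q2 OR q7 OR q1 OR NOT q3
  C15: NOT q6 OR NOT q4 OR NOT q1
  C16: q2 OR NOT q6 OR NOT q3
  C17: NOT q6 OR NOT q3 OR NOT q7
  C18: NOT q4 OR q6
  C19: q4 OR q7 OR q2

Suppose q4 = true.
(q6) alone gives q6 = true.
(NOT q1) alone gives q1 = false.
(NOT q7) alone gives q7 = false.
Suppose q2 = true.
(NOT q5) alone gives q5 = false.
Every clause is now satisfied; q3 is unconstrained.

q1: false,  q2: true,  q3: true,  q4: true,  q5: false,  q6: true,  q7: false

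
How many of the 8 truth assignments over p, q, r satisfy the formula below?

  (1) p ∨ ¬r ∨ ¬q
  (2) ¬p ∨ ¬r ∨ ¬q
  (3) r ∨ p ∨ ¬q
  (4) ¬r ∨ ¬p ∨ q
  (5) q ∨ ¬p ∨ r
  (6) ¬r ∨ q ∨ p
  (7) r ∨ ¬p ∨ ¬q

There are 2^3 = 8 truth assignments over (p, q, r).
Check each against the 7 clauses (columns in the order p, q, r):
  F F F  ✓ satisfies all
  F F T  ✗ fails (¬r ∨ q ∨ p)
  F T F  ✗ fails (r ∨ p ∨ ¬q)
  F T T  ✗ fails (p ∨ ¬r ∨ ¬q)
  T F F  ✗ fails (q ∨ ¬p ∨ r)
  T F T  ✗ fails (¬r ∨ ¬p ∨ q)
  T T F  ✗ fails (r ∨ ¬p ∨ ¬q)
  T T T  ✗ fails (¬p ∨ ¬r ∨ ¬q)
1 of the 8 rows is a model.

1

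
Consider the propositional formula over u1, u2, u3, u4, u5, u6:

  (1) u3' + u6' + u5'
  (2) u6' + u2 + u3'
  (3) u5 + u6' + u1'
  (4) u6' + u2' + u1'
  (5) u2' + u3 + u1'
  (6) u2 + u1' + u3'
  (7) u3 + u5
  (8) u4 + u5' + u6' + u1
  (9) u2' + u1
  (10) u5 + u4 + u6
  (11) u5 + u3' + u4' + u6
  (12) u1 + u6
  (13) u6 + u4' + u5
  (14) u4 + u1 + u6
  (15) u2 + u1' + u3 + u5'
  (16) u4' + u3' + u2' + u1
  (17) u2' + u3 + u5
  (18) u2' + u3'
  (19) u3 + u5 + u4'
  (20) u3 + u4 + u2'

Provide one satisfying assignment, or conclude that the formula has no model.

u1 ↦ 0; u2 ↦ 0; u3 ↦ 0; u4 ↦ 1; u5 ↦ 1; u6 ↦ 1

Case u3 = 0:
The clause (u5) is unit, so u5 = 1.
Case u2 = 0:
The clause (u1') is unit, so u1 = 0.
The clause (u6) is unit, so u6 = 1.
The clause (u4) is unit, so u4 = 1.
All clauses are satisfied.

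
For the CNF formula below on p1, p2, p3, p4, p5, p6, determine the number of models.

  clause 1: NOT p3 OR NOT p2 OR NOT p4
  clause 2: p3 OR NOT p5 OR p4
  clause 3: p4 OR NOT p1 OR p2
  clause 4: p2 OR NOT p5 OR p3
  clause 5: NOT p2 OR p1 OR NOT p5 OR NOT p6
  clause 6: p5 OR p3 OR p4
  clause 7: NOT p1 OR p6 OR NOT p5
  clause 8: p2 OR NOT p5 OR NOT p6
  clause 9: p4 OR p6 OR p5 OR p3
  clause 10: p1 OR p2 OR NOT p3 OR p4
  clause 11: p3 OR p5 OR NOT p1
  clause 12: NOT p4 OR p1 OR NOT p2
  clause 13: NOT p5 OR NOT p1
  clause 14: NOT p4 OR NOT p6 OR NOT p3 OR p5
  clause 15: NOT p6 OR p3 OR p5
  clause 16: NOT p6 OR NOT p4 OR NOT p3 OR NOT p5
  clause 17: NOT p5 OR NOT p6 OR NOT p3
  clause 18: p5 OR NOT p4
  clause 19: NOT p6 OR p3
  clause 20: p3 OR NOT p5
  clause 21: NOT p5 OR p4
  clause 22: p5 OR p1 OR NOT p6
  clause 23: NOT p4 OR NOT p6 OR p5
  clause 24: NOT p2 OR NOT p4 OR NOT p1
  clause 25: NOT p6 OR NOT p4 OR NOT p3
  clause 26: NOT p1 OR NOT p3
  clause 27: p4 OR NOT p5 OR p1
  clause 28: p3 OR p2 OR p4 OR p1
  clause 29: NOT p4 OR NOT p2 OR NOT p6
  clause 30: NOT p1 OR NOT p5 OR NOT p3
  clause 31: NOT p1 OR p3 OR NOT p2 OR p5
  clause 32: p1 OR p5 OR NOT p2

There are 2^6 = 64 truth assignments over (p1, p2, p3, p4, p5, p6).
Split on p1. With p1 = true, the clauses containing p1 are satisfied and NOT p1 drops from the rest; 0 of the 2^5 = 32 assignments to the other variables satisfy what remains.
With p1 = false, by the same count on the reduced clause set, 1 assignment works.
Total: 0 + 1 = 1.

1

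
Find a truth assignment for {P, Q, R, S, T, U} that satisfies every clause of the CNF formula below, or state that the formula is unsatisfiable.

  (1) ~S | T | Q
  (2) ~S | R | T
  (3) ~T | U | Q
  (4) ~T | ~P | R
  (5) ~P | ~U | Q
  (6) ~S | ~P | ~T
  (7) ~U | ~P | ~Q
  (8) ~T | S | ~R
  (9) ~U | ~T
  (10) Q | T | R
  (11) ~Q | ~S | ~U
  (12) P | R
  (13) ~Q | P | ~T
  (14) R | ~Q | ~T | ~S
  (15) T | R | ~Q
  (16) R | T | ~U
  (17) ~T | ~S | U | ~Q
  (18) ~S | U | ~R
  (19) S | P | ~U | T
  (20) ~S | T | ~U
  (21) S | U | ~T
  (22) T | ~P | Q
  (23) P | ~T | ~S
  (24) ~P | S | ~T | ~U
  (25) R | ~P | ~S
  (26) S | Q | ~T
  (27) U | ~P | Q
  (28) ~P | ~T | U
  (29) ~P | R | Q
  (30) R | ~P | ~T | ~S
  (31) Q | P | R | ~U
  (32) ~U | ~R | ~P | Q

P ↦ 1,  Q ↦ 1,  R ↦ 1,  S ↦ 0,  T ↦ 0,  U ↦ 0

Case U = 0:
Case T = 0:
Case S = 0:
Case Q = 1:
Unit clause (R) forces R = 1.
All clauses hold; P can take either value.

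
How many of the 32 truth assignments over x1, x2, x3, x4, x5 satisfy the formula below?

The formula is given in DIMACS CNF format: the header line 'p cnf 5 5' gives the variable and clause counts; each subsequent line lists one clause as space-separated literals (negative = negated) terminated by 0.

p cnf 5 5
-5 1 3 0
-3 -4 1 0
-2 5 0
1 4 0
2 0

There are 2^5 = 32 truth assignments over (x1, x2, x3, x4, x5).
Split on x1. With x1 = True, the clauses containing x1 are satisfied and ¬x1 drops from the rest; 4 of the 2^4 = 16 assignments to the other variables satisfy what remains.
With x1 = False, by the same count on the reduced clause set, 0 assignments work.
(One model: x1=T, x2=T, x3=F, x4=F, x5=T.)
Total: 4 + 0 = 4.

4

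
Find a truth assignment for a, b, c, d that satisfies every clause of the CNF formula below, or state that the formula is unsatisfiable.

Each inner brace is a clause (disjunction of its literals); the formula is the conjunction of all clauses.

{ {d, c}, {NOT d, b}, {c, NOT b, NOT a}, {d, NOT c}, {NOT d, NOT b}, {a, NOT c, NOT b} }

Suppose d = true.
Unit clause (b) forces b = true.
But (NOT b) is also a unit clause — contradiction.
That branch fails; take d = false instead.
Unit clause (c) forces c = true.
But (NOT c) is also a unit clause — contradiction.
Either choice for d ends in contradiction.

UNSATISFIABLE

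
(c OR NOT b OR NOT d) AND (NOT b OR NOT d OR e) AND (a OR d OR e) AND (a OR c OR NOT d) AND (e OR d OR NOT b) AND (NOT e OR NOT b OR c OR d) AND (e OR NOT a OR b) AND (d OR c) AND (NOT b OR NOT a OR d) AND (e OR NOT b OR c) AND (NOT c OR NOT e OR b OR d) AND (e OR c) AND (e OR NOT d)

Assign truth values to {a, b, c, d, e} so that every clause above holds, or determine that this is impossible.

a ↦ false, b ↦ true, c ↦ true, d ↦ false, e ↦ true

Suppose d = false.
The clause (c) is unit, so c = true.
Suppose a = false.
The clause (e) is unit, so e = true.
The clause (b) is unit, so b = true.
All clauses are satisfied.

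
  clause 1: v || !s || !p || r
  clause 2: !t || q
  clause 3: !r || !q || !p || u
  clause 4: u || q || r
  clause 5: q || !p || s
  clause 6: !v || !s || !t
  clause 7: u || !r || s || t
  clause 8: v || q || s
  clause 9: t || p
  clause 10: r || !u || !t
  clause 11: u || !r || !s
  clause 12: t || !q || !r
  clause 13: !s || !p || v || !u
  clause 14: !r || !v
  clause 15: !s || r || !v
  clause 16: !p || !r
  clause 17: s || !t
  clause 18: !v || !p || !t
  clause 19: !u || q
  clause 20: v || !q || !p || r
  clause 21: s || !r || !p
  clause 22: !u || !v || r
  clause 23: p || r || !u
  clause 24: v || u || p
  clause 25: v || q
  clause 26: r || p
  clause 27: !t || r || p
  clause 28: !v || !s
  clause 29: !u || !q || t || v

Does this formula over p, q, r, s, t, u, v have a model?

Yes, satisfiable

Branch on t: set t = true.
Unit clause (q) forces q = true.
Unit clause (s) forces s = true.
Unit clause (!v) forces v = false.
Branch on p: set p = false.
Unit clause (u) forces u = true.
Unit clause (r) forces r = true.
This assignment satisfies each clause.
A satisfying assignment: p ↦ false; q ↦ true; r ↦ true; s ↦ true; t ↦ true; u ↦ true; v ↦ false.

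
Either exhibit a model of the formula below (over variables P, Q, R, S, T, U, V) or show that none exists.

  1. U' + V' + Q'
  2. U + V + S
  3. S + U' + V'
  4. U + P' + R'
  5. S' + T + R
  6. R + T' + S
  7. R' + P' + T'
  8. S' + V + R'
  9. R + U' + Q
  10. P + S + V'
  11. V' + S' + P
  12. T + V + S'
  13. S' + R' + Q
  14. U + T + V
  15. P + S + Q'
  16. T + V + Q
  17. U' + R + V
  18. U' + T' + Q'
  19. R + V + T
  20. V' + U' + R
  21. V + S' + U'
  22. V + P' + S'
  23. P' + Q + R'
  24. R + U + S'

Case U = 0:
Case V = 1:
Case P = 1:
(R') alone gives R = 0.
(S') alone gives S = 0.
(T') alone gives T = 0.
Every clause is now satisfied; Q is unconstrained.

P=1, Q=0, R=0, S=0, T=0, U=0, V=1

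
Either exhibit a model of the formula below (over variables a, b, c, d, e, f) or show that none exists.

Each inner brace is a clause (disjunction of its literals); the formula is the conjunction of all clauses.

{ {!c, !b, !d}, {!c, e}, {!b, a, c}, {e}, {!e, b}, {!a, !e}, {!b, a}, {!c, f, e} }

The clause (e) is unit, so e = true.
The clause (b) is unit, so b = true.
The clause (!a) is unit, so a = false.
But (a) is also a unit clause — contradiction.

UNSATISFIABLE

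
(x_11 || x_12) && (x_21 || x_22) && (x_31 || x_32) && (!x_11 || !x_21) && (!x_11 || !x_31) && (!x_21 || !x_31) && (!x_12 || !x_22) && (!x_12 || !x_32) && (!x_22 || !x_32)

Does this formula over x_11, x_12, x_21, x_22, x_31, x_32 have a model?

No, unsatisfiable

Try x_11 = true.
The clause (!x_21) is unit, so x_21 = false.
The clause (x_22) is unit, so x_22 = true.
The clause (!x_31) is unit, so x_31 = false.
The clause (x_32) is unit, so x_32 = true.
That conflicts with the unit clause (!x_32).
Backtrack on x_11: now try x_11 = false.
The clause (x_12) is unit, so x_12 = true.
The clause (!x_22) is unit, so x_22 = false.
The clause (x_21) is unit, so x_21 = true.
The clause (!x_31) is unit, so x_31 = false.
The clause (x_32) is unit, so x_32 = true.
That conflicts with the unit clause (!x_32).
Neither x_11 = true nor x_11 = false works.
No assignment satisfies every clause.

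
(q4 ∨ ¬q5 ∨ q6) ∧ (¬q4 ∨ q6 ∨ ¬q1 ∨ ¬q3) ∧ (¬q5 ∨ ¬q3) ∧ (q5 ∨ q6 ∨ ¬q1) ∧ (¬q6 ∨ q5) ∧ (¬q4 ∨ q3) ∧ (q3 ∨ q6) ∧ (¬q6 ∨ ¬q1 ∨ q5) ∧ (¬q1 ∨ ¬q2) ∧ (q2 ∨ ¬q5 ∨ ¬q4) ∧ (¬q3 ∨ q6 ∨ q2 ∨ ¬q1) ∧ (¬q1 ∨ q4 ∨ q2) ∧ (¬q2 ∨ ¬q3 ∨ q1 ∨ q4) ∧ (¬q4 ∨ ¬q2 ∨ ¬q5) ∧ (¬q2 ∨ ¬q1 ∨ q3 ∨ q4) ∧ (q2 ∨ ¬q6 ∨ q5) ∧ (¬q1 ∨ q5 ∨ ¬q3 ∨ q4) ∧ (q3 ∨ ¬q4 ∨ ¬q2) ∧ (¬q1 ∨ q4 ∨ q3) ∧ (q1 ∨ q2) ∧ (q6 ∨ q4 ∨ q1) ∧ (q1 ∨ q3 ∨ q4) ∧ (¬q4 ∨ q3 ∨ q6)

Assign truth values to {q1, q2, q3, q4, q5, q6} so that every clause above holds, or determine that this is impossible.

Suppose q5 = False.
(¬q6) alone gives q6 = False.
(¬q1) alone gives q1 = False.
(q3) alone gives q3 = True.
(q2) alone gives q2 = True.
(q4) alone gives q4 = True.
This assignment satisfies each clause.

q1: False; q2: True; q3: True; q4: True; q5: False; q6: False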